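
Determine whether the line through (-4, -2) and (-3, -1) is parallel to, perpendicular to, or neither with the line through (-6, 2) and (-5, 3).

Slope of line 1: m1 = (-1 - -2)/(-3 - -4) = 1/1 = 1
Slope of line 2: m2 = (3 - 2)/(-5 - -6) = 1/1 = 1
Since m1 = m2 = 1, the lines are parallel.

Parallel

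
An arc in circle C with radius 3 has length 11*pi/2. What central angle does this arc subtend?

θ = 360 × 11*pi/2 / (2π × 3) = 330° (rearranging arc length formula).

330°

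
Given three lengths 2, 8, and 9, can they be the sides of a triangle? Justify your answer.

For three segments to close into a triangle, no single side can be as long as the other two combined.
The longest side is 9, and 2 + 8 = 10 > 9.
A triangle can be formed.

Yes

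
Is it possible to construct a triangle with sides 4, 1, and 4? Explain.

Yes.
The triangle inequality requires that the sum of any two sides exceeds the third.
Here 1 + 4 = 5 > 4, so the condition is met.

Yes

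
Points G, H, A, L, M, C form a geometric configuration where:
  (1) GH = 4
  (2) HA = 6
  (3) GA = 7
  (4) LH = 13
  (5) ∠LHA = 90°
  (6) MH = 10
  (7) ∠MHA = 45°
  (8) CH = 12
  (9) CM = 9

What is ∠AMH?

Step 1: By the law of cosines on triangle MHA: MA² = 10² + 6² − 2·10·6·cos(45°) = 51.15, so MA ≈ 7.15.
Step 2: By the inverse law of cosines on triangle AMH: cos(∠AMH) = (7.15² + 10² − 6²) / (2·7.15·10) = 115.15/143.03 = 0.805, so ∠AMH = 36.39°.

Therefore, the measure of angle ∠AMH = 36.39°.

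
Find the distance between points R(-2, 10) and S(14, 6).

d = sqrt((14 - -2)^2 + (6 - 10)^2)
d = sqrt(16^2 + -4^2)
d = sqrt(256 + 16)
d = sqrt(272) = 4*sqrt(17)

4*sqrt(17)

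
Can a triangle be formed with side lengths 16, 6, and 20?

For three segments to close into a triangle, no single side can be as long as the other two combined.
The longest side is 20, and 6 + 16 = 22 > 20.
A triangle can be formed.

Yes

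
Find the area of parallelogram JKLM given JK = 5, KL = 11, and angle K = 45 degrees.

Area = 5 * 11 * sin(45°) = 55 * sqrt(2)/2 = 55*sqrt(2)/2

55*sqrt(2)/2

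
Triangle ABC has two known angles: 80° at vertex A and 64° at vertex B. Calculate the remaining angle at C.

By the triangle angle sum property, the three interior angles of any triangle add up to 180°.
We know angle A = 80° and angle B = 64°, so their sum is 144°.
Therefore angle C = 180° - 144° = 36°.

36 degrees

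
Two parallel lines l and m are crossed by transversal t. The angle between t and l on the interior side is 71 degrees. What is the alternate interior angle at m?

Alternate interior angles formed by parallel lines and a transversal are equal.
The given angle is 71 degrees.
The alternate interior angle = 71 degrees.

71 degrees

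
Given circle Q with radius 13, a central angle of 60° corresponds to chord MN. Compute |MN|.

Chord length = 2r sin(θ/2)
= 2 × 13 × sin(60°/2)
= 2 × 13 × sin(30°)
= 13

13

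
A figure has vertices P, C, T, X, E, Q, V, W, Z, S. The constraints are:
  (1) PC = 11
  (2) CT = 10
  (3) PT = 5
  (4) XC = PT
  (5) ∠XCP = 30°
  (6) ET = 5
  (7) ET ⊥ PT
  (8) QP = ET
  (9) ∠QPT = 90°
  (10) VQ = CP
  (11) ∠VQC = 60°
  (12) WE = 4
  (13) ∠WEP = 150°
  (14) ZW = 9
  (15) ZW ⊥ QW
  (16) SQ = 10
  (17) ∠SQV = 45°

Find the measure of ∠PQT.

From the given relations: QP = ET = 5.
Step 1: By the law of cosines on triangle QPT: QT² = 5² + 5² − 2·5·5·cos(90°) = 50, so QT = 5·√2.
Step 2: By the inverse law of cosines on triangle PQT: cos(∠PQT) = (5² + (5·√2)² − 5²) / (2·5·5·√2) = 50/70.71 = 0.7071, so ∠PQT = 45°.

Therefore, the measure of angle ∠PQT = 45°.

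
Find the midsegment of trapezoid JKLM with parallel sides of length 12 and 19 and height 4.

midsegment = (12 + 19) / 2 = 31 / 2 = 31/2

31/2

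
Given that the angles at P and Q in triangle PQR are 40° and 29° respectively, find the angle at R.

angle R = 180 - 40 - 29 = 111 degrees.

111 degrees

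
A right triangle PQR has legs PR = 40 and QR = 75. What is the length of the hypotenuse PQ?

PQ = sqrt(40^2 + 75^2) = sqrt(7225) = 85

85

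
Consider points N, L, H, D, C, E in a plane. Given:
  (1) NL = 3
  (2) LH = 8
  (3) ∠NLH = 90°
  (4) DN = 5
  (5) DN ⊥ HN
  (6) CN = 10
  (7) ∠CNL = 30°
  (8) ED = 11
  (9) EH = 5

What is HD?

Step 1: By the law of cosines on triangle HLN: HN² = 8² + 3² − 2·8·3·cos(90°) = 73, so HN = √73.
Step 2: By the law of cosines on triangle HND: HD² = √73² + 5² − 2·√73·5·cos(90°) = 98, so HD = 7·√2.

Therefore, the length of HD = 7·√2.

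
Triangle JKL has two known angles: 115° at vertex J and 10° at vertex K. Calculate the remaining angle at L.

Let angle L = x. Then 115 + 10 + x = 180.
x = 180 - 125 = 55 degrees.

55 degrees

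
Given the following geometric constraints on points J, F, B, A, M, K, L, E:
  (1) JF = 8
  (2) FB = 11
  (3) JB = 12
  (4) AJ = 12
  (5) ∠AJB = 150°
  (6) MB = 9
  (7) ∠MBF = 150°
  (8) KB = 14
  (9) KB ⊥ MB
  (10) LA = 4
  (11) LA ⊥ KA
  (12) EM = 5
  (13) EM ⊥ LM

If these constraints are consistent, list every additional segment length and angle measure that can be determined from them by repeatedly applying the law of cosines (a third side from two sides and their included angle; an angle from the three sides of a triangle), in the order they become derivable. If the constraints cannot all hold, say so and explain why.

The constraints are consistent. Derivable facts, in order:
After 1 step:
- BA ≈ 23.18
- FM ≈ 19.33
- MK ≈ 16.64
- ∠BFJ = 76.53°
- ∠BJF = 63.06°
- ∠FBJ = 40.42°
After 2 steps:
- ∠ABJ = 15°
- ∠BAJ = 15°
- ∠BFM = 13.47°
- ∠BKM = 32.74°
- ∠BMF = 16.53°
- ∠BMK = 57.26°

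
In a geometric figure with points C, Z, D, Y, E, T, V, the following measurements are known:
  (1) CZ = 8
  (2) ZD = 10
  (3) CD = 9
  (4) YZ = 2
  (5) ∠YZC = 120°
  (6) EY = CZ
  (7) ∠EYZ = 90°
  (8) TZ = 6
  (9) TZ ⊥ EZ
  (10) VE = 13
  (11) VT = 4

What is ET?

From the given relations: EY = CZ = 8.
Step 1: By the law of cosines on triangle ZYE: ZE² = 2² + 8² − 2·2·8·cos(90°) = 68, so ZE = 2·√17.
Step 2: By the law of cosines on triangle EZT: ET² = (2·√17)² + 6² − 2·2·√17·6·cos(90°) = 104, so ET = 2·√26.

Therefore, the length of ET = 2·√26.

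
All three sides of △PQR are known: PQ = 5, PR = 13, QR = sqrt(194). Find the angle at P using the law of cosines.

cos(P) = (5² + 13² - (sqrt(194))²) / (2 × 5 × 13) = 0, so P = arccos(0) = 90°.

90°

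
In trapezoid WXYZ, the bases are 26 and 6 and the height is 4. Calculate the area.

Area = (26 + 6) * 4 / 2 = 128 / 2 = 64

64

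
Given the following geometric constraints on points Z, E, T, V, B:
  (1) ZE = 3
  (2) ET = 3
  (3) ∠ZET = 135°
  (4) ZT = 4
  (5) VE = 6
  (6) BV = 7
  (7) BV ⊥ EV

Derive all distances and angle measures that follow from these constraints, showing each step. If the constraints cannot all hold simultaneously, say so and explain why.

These constraints are not satisfiable: (1), (2) and (4) fix all three sides of triangle ZET, so by the law of cosines cos(∠ZET) = (3² + 3² − 4²) / (2·3·3) = 0.1111, i.e. ∠ZET ≈ 83.62°, which contradicts (3) ∠ZET = 135°. No planar figure meets all of them, so nothing further can be derived.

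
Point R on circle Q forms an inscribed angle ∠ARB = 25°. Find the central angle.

The inscribed angle theorem states that a central angle is always twice any inscribed angle that subtends the same arc.
Since the inscribed angle is 25°, the central angle = 2 × 25° = 50°.

50°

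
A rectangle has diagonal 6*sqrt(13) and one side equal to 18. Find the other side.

Using the Pythagorean theorem: d^2 = a^2 + b^2
b^2 = d^2 - a^2
b^2 = 468 - 324
b^2 = 144
b = sqrt(144) = 12

12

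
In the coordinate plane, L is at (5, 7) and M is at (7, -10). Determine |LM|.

The horizontal distance is |7 - 5| = 2 and the vertical distance is |-10 - 7| = 17.
By the Pythagorean theorem, d = sqrt(2^2 + 17^2) = sqrt(293).

sqrt(293)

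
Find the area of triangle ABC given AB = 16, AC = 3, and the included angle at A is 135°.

Area = (1/2)(16)(3) sin(135°) = (1/2)(16)(3)(sqrt(2)/2) = 12*sqrt(2)

12*sqrt(2)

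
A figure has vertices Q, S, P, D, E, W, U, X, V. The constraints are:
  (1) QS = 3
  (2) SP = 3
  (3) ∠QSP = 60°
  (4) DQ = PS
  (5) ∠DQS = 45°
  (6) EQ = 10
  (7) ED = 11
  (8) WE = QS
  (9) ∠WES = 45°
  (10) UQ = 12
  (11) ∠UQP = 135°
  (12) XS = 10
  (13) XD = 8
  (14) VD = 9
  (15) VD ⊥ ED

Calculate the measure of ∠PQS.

Step 1: By the law of cosines on triangle QSP: QP² = 3² + 3² − 2·3·3·cos(60°) = 9, so QP = 3.
Step 2: By the inverse law of cosines on triangle PQS: cos(∠PQS) = (3² + 3² − 3²) / (2·3·3) = 9/18 = 0.5, so ∠PQS = 60°.

Therefore, the measure of angle ∠PQS = 60°.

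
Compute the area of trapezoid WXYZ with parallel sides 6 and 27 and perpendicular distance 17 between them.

A trapezoid's area equals the midsegment times the height.
The midsegment is (6 + 27) / 2 = 33/2.
Area = 33/2 * 17 = 561/2.

561/2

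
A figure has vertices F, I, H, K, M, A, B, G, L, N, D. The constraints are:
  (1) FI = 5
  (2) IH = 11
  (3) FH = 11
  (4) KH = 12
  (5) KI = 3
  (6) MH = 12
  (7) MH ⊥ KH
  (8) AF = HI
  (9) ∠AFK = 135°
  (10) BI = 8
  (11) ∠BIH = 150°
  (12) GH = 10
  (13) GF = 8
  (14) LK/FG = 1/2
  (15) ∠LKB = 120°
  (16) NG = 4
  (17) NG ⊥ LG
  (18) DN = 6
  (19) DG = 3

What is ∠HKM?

Step 1: By the law of cosines on triangle KHM: KM² = 12² + 12² − 2·12·12·cos(90°) = 288, so KM = 12·√2.
Step 2: By the inverse law of cosines on triangle HKM: cos(∠HKM) = (12² + (12·√2)² − 12²) / (2·12·12·√2) = 288/407.29 = 0.7071, so ∠HKM = 45°.

Therefore, the measure of angle ∠HKM = 45°.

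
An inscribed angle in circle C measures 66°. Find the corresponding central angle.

The inscribed angle theorem states that a central angle is always twice any inscribed angle that subtends the same arc.
Since the inscribed angle is 66°, the central angle = 2 × 66° = 132°.

132°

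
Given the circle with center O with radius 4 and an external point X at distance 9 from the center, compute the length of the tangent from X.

The tangent, radius, and line from the external point to the center form a right triangle.
The right angle is where the tangent meets the radius.
By the Pythagorean theorem: tangent² + 4² = 9²
tangent² = 81 - 16 = 65
tangent = sqrt(65)

sqrt(65)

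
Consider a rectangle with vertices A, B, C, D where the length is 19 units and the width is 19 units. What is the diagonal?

d = sqrt(19^2 + 19^2) = sqrt(722) = 19*sqrt(2)

19*sqrt(2)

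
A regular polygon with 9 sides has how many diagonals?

The number of diagonals in an n-gon is n(n - 3)/2.
For n = 9: 9(9 - 3)/2 = 9 × 6 / 2 = 27.

27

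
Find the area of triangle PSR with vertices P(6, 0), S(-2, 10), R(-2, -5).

The Shoelace formula computes the area from vertex coordinates by summing cross products.
For vertices (6,0), (-2,10), (-2,-5):
Signed sum = 6*10 - -2*0 + -2*-5 - -2*10 + -2*0 - 6*-5
= 60 + 30 + 30 = 120
Area = (1/2)|120| = 60.

60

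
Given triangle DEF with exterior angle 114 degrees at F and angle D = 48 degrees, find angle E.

By the exterior angle theorem: exterior angle = sum of remote interior angles.
114 = 48 + angle E
angle E = 114 - 48 = 66 degrees

66 degrees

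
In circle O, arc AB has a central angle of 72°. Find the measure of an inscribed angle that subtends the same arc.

By the inscribed angle theorem, the inscribed angle is half the central angle.
Inscribed angle = 72° / 2 = 36°

36°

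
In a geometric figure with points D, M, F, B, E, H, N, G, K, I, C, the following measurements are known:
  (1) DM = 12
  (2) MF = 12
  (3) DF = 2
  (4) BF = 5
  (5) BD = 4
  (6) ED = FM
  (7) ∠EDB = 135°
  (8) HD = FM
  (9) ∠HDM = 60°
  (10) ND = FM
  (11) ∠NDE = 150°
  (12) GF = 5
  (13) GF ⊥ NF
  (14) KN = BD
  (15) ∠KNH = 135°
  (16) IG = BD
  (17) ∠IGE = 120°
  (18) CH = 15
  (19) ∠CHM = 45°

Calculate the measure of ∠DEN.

From the given relations: ED = FM = 12; ND = FM = 12.
Step 1: By the law of cosines on triangle EDN: EN² = 12² + 12² − 2·12·12·cos(150°) = 537.42, so EN ≈ 23.18.
Step 2: By the inverse law of cosines on triangle DEN: cos(∠DEN) = (12² + 23.18² − 12²) / (2·12·23.18) = 537.42/556.37 = 0.9659, so ∠DEN = 15°.

Therefore, the measure of angle ∠DEN = 15°.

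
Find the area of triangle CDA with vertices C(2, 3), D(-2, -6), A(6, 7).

Using the Shoelace formula for a triangle:
Area = (1/2)|x0(y1 - y2) + x1(y2 - y0) + x2(y0 - y1)|
Area = (1/2)|2(-6 - 7) + -2(7 - 3) + 6(3 - -6)|
Area = (1/2)|-26 + -8 + 54|
Area = (1/2)|20|
Area = (1/2)(20)
Area = 10

10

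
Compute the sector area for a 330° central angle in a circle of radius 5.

Sector area = π(5²)(11/12) = 275*pi/12

275*pi/12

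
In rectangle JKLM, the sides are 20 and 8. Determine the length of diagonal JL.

A rectangle's diagonal splits it into two right triangles, with the diagonal as the hypotenuse.
By the Pythagorean theorem, d^2 = 20^2 + 8^2 = 464.
Therefore d = sqrt(464) = 4*sqrt(29).

4*sqrt(29)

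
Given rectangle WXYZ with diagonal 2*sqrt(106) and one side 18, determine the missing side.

The diagonal of a rectangle forms a right triangle with the two sides.
Rearranging the Pythagorean theorem: missing side = sqrt(d^2 - known^2).
= sqrt(424 - 324) = sqrt(100) = 10.

10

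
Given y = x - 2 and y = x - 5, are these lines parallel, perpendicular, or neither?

Slope of line 1: m1 = 1
Slope of line 2: m2 = 1
m1 = m2, so the lines are parallel.

Parallel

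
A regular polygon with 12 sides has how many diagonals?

The number of diagonals in an n-gon is n(n - 3)/2.
For n = 12: 12(12 - 3)/2 = 12 × 9 / 2 = 54.

54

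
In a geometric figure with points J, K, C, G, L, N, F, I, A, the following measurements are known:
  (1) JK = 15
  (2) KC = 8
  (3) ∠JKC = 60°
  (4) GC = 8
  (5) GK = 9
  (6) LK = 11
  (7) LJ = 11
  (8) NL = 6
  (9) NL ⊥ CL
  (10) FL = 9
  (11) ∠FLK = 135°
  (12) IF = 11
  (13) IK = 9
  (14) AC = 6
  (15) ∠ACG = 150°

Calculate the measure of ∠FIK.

Step 1: By the law of cosines on triangle FLK: FK² = 9² + 11² − 2·9·11·cos(135°) = 342.01, so FK ≈ 18.49.
Step 2: By the inverse law of cosines on triangle FIK: cos(∠FIK) = (11² + 9² − 18.49²) / (2·11·9) = -140.01/198 = -0.7071, so ∠FIK = 135°.

Therefore, the measure of angle ∠FIK = 135°.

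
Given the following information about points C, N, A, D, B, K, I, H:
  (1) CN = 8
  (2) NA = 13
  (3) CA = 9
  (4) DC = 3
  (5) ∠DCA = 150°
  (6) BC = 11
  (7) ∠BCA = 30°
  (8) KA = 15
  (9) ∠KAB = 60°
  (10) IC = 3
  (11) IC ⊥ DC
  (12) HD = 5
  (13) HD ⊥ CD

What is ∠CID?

Step 1: By the law of cosines on triangle ICD: ID² = 3² + 3² − 2·3·3·cos(90°) = 18, so ID = 3·√2.
Step 2: By the inverse law of cosines on triangle CID: cos(∠CID) = (3² + (3·√2)² − 3²) / (2·3·3·√2) = 18/25.46 = 0.7071, so ∠CID = 45°.

Therefore, the measure of angle ∠CID = 45°.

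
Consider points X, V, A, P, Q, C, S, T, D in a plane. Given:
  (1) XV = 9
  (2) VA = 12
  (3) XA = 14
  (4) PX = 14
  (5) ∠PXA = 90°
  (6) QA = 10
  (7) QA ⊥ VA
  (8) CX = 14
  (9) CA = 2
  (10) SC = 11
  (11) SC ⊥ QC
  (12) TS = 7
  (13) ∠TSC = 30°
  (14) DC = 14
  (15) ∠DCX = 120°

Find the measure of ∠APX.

Step 1: By the law of cosines on triangle PXA: PA² = 14² + 14² − 2·14·14·cos(90°) = 392, so PA = 14·√2.
Step 2: By the inverse law of cosines on triangle APX: cos(∠APX) = ((14·√2)² + 14² − 14²) / (2·14·√2·14) = 392/554.37 = 0.7071, so ∠APX = 45°.

Therefore, the measure of angle ∠APX = 45°.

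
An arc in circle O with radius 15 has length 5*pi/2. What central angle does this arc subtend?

θ = 360 × 5*pi/2 / (2π × 15) = 30° (rearranging arc length formula).

30°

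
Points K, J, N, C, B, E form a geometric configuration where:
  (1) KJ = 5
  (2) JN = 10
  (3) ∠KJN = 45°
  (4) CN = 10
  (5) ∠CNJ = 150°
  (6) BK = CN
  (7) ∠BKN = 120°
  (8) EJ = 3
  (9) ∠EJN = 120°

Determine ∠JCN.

Step 1: By the law of cosines on triangle CNJ: CJ² = 10² + 10² − 2·10·10·cos(150°) = 373.21, so CJ ≈ 19.32.
Step 2: By the inverse law of cosines on triangle JCN: cos(∠JCN) = (19.32² + 10² − 10²) / (2·19.32·10) = 373.21/386.37 = 0.9659, so ∠JCN = 15°.

Therefore, the measure of angle ∠JCN = 15°.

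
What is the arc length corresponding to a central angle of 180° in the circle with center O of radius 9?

The full circumference is 2πr = 2π(9) = 18*pi.
The arc spans 180° out of 360°, which is a fraction of 1/2.
Arc length = 18*pi × 1/2 = 9*pi.

9*pi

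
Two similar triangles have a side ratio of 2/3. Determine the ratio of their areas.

Area scales with the square of linear dimensions. If every length is multiplied by 2/3, then the area is multiplied by (2/3)^2 = 4/9.
The area ratio is 4:9.

4:9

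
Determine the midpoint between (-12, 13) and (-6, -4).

The midpoint is the average of the coordinates:
x: (-12 + -6)/2 = -9
y: (13 + -4)/2 = 9/2
Midpoint = (-9, 9/2)

(-9, 9/2)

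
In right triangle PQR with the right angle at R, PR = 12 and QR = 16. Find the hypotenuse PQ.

By the Pythagorean theorem: PQ^2 = PR^2 + QR^2
PQ^2 = 12^2 + 16^2 = 144 + 256 = 400
PQ = sqrt(400) = 20

20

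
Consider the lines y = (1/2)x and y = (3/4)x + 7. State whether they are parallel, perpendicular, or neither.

Slope of line 1: m1 = 1/2
Slope of line 2: m2 = 3/4
m1 != m2 and m1*m2 = 3/8 != -1. Neither.

Neither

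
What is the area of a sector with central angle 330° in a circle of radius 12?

The full circle has area πr² = π(12)² = 144*pi.
The sector covers 330° out of 360°, a fraction of 11/12.
Sector area = 144*pi × 11/12 = 132*pi.

132*pi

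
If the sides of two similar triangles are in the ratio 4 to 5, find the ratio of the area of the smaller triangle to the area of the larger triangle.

Area scales with the square of linear dimensions. If every length is multiplied by 4/5, then the area is multiplied by (4/5)^2 = 16/25.
The area ratio is 16:25.

16:25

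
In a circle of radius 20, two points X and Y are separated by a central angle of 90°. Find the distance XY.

Drop a perpendicular from the center to the chord, bisecting both the chord and the central angle.
Each half-chord = r sin(θ/2) = 20 sin(45°).
The full chord = 2 × 20 × sin(45°) = 20*sqrt(2).

20*sqrt(2)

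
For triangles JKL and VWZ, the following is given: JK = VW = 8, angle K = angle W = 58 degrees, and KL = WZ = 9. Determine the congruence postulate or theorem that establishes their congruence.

The given information matches SAS: Two pairs of corresponding sides and the included angle are equal (Side-Angle-Side).

SAS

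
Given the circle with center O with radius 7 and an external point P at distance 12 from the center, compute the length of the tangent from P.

Let T be the point of tangency. Then OT ⊥ PT (radius ⊥ tangent).
In right triangle OTP: OP² = OT² + PT²
12² = 7² + PT²
PT² = 95, PT = sqrt(95)

sqrt(95)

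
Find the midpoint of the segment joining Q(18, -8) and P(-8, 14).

The midpoint is the average of the coordinates:
x: (18 + -8)/2 = 5
y: (-8 + 14)/2 = 3
Midpoint = (5, 3)

(5, 3)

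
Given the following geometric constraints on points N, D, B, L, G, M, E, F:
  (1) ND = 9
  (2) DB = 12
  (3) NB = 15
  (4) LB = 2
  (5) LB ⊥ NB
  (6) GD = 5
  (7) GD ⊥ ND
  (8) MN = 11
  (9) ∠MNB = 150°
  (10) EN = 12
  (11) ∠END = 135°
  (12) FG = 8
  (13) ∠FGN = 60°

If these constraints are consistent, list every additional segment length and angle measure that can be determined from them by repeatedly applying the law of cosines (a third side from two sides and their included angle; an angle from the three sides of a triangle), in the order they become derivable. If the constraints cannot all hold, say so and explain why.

The constraints are consistent. Derivable facts, in order:
After 1 step:
- BM ≈ 25.14
- DE ≈ 19.44
- NG = √106
- NL ≈ 15.13
- ∠BDN = 90°
- ∠BND = 53.13°
- ∠DBN = 36.87°
After 2 steps:
- NF ≈ 9.36
- ∠BLN = 82.41°
- ∠BMN = 17.36°
- ∠BNL = 7.59°
- ∠DEN = 19.11°
- ∠DGN = 60.95°
- ∠DNG = 29.05°
- ∠EDN = 25.89°
- ∠MBN = 12.64°
After 3 steps:
- ∠FNG = 47.74°
- ∠GFN = 72.26°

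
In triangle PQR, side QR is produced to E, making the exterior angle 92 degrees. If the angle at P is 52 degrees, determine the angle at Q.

By the exterior angle theorem: exterior angle = sum of remote interior angles.
92 = 52 + angle Q
angle Q = 92 - 52 = 40 degrees

40 degrees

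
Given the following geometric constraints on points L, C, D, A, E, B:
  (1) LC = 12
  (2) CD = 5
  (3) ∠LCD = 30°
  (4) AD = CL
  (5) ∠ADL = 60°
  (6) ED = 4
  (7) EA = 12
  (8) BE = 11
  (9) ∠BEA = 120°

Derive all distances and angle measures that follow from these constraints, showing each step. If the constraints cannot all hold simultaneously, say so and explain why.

The constraints are consistent.

From the given relations:
  AD = CL = 12

Step 1: From LC = 12, CD = 5, and ∠LCD = 30°, by the law of cosines:
  LD² = LC² + CD² - 2·LC·CD·cos(30°) = 144 + 25 - 103.9 = 65.08
  LD ≈ 8.07

Step 2: From AE = 12, EB = 11, and ∠AEB = 120°, by the law of cosines:
  AB² = AE² + EB² - 2·AE·EB·cos(120°) = 144 + 121 + 132 = 397
  AB ≈ 19.92

Step 3: From DA = 12, DE = 4, AE = 12, by the inverse law of cosines:
  cos(∠ADE) = (DA² + DE² - AE²) / (2·DA·DE)
  ∠ADE = 80.41°

Step 4: From AD = 12, AE = 12, DE = 4, by the inverse law of cosines:
  cos(∠DAE) = (AD² + AE² - DE²) / (2·AD·AE)
  ∠DAE = 19.19°

Step 5: From EA = 12, ED = 4, AD = 12, by the inverse law of cosines:
  cos(∠AED) = (EA² + ED² - AD²) / (2·EA·ED)
  ∠AED = 80.41°

Step 6: From LD = 8.07, DA = 12, and ∠LDA = 60°, by the law of cosines:
  LA² = LD² + DA² - 2·LD·DA·cos(60°) = 65.08 + 144 - 96.8 = 112.3
  LA ≈ 10.6

Step 7: From LC = 12, LD = 8.07, CD = 5, by the inverse law of cosines:
  cos(∠CLD) = (LC² + LD² - CD²) / (2·LC·LD)
  ∠CLD = 18.05°

Step 8: From DC = 5, DL = 8.07, CL = 12, by the inverse law of cosines:
  cos(∠CDL) = (DC² + DL² - CL²) / (2·DC·DL)
  ∠CDL = 131.95°

Step 9: From AB = 19.92, AE = 12, BE = 11, by the inverse law of cosines:
  cos(∠BAE) = (AB² + AE² - BE²) / (2·AB·AE)
  ∠BAE = 28.56°

Step 10: From BA = 19.92, BE = 11, AE = 12, by the inverse law of cosines:
  cos(∠ABE) = (BA² + BE² - AE²) / (2·BA·BE)
  ∠ABE = 31.44°

Step 11: From LA = 10.6, LD = 8.07, AD = 12, by the inverse law of cosines:
  cos(∠ALD) = (LA² + LD² - AD²) / (2·LA·LD)
  ∠ALD = 78.75°

Step 12: From AD = 12, AL = 10.6, DL = 8.07, by the inverse law of cosines:
  cos(∠DAL) = (AD² + AL² - DL²) / (2·AD·AL)
  ∠DAL = 41.25°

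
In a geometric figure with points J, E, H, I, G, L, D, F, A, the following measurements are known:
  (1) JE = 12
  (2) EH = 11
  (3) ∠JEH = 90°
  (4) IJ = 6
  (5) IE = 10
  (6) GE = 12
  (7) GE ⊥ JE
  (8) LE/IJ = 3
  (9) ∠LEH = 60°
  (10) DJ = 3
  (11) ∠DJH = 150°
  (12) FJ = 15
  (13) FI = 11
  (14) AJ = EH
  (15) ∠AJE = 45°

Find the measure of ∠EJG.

Step 1: By the law of cosines on triangle JEG: JG² = 12² + 12² − 2·12·12·cos(90°) = 288, so JG = 12·√2.
Step 2: By the inverse law of cosines on triangle EJG: cos(∠EJG) = (12² + (12·√2)² − 12²) / (2·12·12·√2) = 288/407.29 = 0.7071, so ∠EJG = 45°.

Therefore, the measure of angle ∠EJG = 45°.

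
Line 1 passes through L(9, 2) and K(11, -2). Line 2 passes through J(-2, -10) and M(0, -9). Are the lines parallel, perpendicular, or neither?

Slope of line 1: m1 = (-2 - 2)/(11 - 9) = -4/2 = -2
Slope of line 2: m2 = (-9 - -10)/(0 - -2) = 1/2 = 1/2
m1 * m2 = (-2) * (1/2) = -1 = -1, so the lines are perpendicular.

Perpendicular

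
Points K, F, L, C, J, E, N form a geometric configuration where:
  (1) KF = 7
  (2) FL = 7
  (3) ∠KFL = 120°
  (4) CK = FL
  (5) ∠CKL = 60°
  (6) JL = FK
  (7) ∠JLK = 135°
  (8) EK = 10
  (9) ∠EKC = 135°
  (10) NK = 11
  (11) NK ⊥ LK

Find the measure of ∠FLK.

Step 1: By the law of cosines on triangle LFK: LK² = 7² + 7² − 2·7·7·cos(120°) = 147, so LK = 7·√3.
Step 2: By the inverse law of cosines on triangle FLK: cos(∠FLK) = (7² + (7·√3)² − 7²) / (2·7·7·√3) = 147/169.74 = 0.866, so ∠FLK = 30°.

Therefore, the measure of angle ∠FLK = 30°.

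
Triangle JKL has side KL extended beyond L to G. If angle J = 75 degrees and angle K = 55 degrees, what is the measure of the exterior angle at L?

The interior angle at L is 180 - 75 - 55 = 50 degrees.
The exterior angle and interior angle at L are supplementary:
Exterior angle = 180 - 50 = 130 degrees.

130 degrees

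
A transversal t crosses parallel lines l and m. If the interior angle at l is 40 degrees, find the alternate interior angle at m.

Alternate interior angles are equal: 40 degrees.

40 degrees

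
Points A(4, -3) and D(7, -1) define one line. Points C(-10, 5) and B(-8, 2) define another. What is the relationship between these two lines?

Slope of line 1: m1 = (-1 - -3)/(7 - 4) = 2/3 = 2/3
Slope of line 2: m2 = (2 - 5)/(-8 - -10) = -3/2 = -3/2
m1 * m2 = (2/3) * (-3/2) = -1 = -1, so the lines are perpendicular.

Perpendicular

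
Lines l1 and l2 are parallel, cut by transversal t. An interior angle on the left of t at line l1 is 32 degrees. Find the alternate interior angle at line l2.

Alternate interior angles formed by parallel lines and a transversal are equal.
The given angle is 32 degrees.
The alternate interior angle = 32 degrees.

32 degrees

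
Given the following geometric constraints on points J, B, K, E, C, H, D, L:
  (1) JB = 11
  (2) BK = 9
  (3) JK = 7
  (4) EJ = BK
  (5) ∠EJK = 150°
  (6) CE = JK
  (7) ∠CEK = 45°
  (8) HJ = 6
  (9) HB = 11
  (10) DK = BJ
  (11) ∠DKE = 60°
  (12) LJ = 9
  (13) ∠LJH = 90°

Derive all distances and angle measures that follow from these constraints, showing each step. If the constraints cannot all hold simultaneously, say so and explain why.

The constraints are consistent.

From the given relations:
  EJ = BK = 9
  CE = JK = 7
  DK = BJ = 11

Step 1: From KJ = 7, JE = 9, and ∠KJE = 150°, by the law of cosines:
  KE² = KJ² + JE² - 2·KJ·JE·cos(150°) = 49 + 81 + 109.1 = 239.1
  KE ≈ 15.46

Step 2: From HJ = 6, JL = 9, and ∠HJL = 90°, by the law of cosines:
  HL² = HJ² + JL² - 2·HJ·JL·cos(90°) = 36 + 81 - 0 = 117
  HL = 3·√13

Step 3: From JB = 11, JH = 6, BH = 11, by the inverse law of cosines:
  cos(∠BJH) = (JB² + JH² - BH²) / (2·JB·JH)
  ∠BJH = 74.17°

Step 4: From JB = 11, JK = 7, BK = 9, by the inverse law of cosines:
  cos(∠BJK) = (JB² + JK² - BK²) / (2·JB·JK)
  ∠BJK = 54.7°

Step 5: From BH = 11, BJ = 11, HJ = 6, by the inverse law of cosines:
  cos(∠HBJ) = (BH² + BJ² - HJ²) / (2·BH·BJ)
  ∠HBJ = 31.65°

Step 6: From BJ = 11, BK = 9, JK = 7, by the inverse law of cosines:
  cos(∠JBK) = (BJ² + BK² - JK²) / (2·BJ·BK)
  ∠JBK = 39.4°

Step 7: From KB = 9, KJ = 7, BJ = 11, by the inverse law of cosines:
  cos(∠BKJ) = (KB² + KJ² - BJ²) / (2·KB·KJ)
  ∠BKJ = 85.9°

Step 8: From HB = 11, HJ = 6, BJ = 11, by the inverse law of cosines:
  cos(∠BHJ) = (HB² + HJ² - BJ²) / (2·HB·HJ)
  ∠BHJ = 74.17°

Step 9: From KE = 15.46, EC = 7, and ∠KEC = 45°, by the law of cosines:
  KC² = KE² + EC² - 2·KE·EC·cos(45°) = 239.1 + 49 - 153.1 = 135
  KC ≈ 11.62

Step 10: From EK = 15.46, KD = 11, and ∠EKD = 60°, by the law of cosines:
  ED² = EK² + KD² - 2·EK·KD·cos(60°) = 239.1 + 121 - 170.1 = 190
  ED ≈ 13.78

Step 11: From KE = 15.46, KJ = 7, EJ = 9, by the inverse law of cosines:
  cos(∠EKJ) = (KE² + KJ² - EJ²) / (2·KE·KJ)
  ∠EKJ = 16.92°

Step 12: From EJ = 9, EK = 15.46, JK = 7, by the inverse law of cosines:
  cos(∠JEK) = (EJ² + EK² - JK²) / (2·EJ·EK)
  ∠JEK = 13.08°

Step 13: From HJ = 6, HL = 3·√13, JL = 9, by the inverse law of cosines:
  cos(∠JHL) = (HJ² + HL² - JL²) / (2·HJ·HL)
  ∠JHL = 56.31°

Step 14: From LH = 3·√13, LJ = 9, HJ = 6, by the inverse law of cosines:
  cos(∠HLJ) = (LH² + LJ² - HJ²) / (2·LH·LJ)
  ∠HLJ = 33.69°

Step 15: From KC = 11.62, KE = 15.46, CE = 7, by the inverse law of cosines:
  cos(∠CKE) = (KC² + KE² - CE²) / (2·KC·KE)
  ∠CKE = 25.21°

Step 16: From ED = 13.78, EK = 15.46, DK = 11, by the inverse law of cosines:
  cos(∠DEK) = (ED² + EK² - DK²) / (2·ED·EK)
  ∠DEK = 43.71°

Step 17: From CE = 7, CK = 11.62, EK = 15.46, by the inverse law of cosines:
  cos(∠ECK) = (CE² + CK² - EK²) / (2·CE·CK)
  ∠ECK = 109.79°

Step 18: From DE = 13.78, DK = 11, EK = 15.46, by the inverse law of cosines:
  cos(∠EDK) = (DE² + DK² - EK²) / (2·DE·DK)
  ∠EDK = 76.29°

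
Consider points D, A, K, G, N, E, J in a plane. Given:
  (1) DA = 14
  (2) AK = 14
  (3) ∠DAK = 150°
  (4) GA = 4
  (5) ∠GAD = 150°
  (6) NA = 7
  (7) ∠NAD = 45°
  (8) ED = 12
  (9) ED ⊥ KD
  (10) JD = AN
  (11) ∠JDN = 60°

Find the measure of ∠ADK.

Step 1: By the law of cosines on triangle DAK: DK² = 14² + 14² − 2·14·14·cos(150°) = 731.48, so DK ≈ 27.05.
Step 2: By the inverse law of cosines on triangle ADK: cos(∠ADK) = (14² + 27.05² − 14²) / (2·14·27.05) = 731.48/757.29 = 0.9659, so ∠ADK = 15°.

Therefore, the measure of angle ∠ADK = 15°.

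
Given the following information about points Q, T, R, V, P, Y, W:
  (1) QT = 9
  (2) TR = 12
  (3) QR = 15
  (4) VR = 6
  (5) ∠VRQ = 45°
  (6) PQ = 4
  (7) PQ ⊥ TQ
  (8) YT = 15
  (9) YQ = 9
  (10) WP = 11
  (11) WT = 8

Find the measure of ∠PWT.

Step 1: By the law of cosines on triangle PQT: PT² = 4² + 9² − 2·4·9·cos(90°) = 97, so PT = √97.
Step 2: By the inverse law of cosines on triangle PWT: cos(∠PWT) = (11² + 8² − √97²) / (2·11·8) = 88/176 = 0.5, so ∠PWT = 60°.

Therefore, the measure of angle ∠PWT = 60°.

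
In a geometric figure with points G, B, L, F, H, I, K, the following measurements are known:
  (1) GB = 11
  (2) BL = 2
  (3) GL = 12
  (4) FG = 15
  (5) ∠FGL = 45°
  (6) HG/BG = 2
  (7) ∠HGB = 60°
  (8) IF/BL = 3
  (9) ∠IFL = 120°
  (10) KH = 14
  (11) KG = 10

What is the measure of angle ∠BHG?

From the given relations: HG = 2·BG = 2·11 = 22.
Step 1: By the law of cosines on triangle HGB: HB² = 22² + 11² − 2·22·11·cos(60°) = 363, so HB = 11·√3.
Step 2: By the inverse law of cosines on triangle BHG: cos(∠BHG) = ((11·√3)² + 22² − 11²) / (2·11·√3·22) = 726/838.31 = 0.866, so ∠BHG = 30°.

Therefore, the measure of angle ∠BHG = 30°.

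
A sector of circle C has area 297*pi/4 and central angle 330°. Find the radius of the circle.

Sector area A = πr² × θ/360, so r² = 360A / (πθ).
r² = 360 × 297*pi/4 / (π × 330)
r² = 81
r = 9

9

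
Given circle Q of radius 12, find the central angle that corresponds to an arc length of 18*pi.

Arc length L = 2πr × θ/360, so θ = 360L / (2πr).
θ = 360 × 18*pi / (2π × 12)
θ = 270°
θ = 270°

270°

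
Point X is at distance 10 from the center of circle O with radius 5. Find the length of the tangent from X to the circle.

tangent = √(d² - r²) = √(10² - 5²) = √(100 - 25) = √75 = 5*sqrt(3)

5*sqrt(3)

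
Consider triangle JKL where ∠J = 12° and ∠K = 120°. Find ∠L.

angle L = 180 - 12 - 120 = 48 degrees.

48 degrees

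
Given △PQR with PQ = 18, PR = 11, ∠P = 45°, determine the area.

When two sides and the included angle are known, the area formula is (1/2)ab sin(C).
The height from one side to the opposite vertex is 11 sin(45°) = 11*sqrt(2)/2.
Area = (1/2) * 18 * 11*sqrt(2)/2 = 99*sqrt(2)/2.

99*sqrt(2)/2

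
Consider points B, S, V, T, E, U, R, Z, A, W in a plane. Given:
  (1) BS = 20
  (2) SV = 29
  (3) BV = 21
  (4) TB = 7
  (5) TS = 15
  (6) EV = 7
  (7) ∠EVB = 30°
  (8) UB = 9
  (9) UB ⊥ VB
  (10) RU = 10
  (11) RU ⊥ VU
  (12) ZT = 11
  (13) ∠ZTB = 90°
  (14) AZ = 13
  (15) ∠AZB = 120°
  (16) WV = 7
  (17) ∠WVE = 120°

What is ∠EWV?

Step 1: By the law of cosines on triangle WVE: WE² = 7² + 7² − 2·7·7·cos(120°) = 147, so WE = 7·√3.
Step 2: By the inverse law of cosines on triangle EWV: cos(∠EWV) = ((7·√3)² + 7² − 7²) / (2·7·√3·7) = 147/169.74 = 0.866, so ∠EWV = 30°.

Therefore, the measure of angle ∠EWV = 30°.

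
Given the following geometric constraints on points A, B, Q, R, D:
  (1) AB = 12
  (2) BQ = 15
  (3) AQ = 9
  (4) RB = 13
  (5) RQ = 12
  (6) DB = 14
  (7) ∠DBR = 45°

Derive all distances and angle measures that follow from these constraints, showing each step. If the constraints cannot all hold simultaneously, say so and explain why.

The constraints are consistent.

Step 1: From RB = 13, BD = 14, and ∠RBD = 45°, by the law of cosines:
  RD² = RB² + BD² - 2·RB·BD·cos(45°) = 169 + 196 - 257.4 = 107.6
  RD ≈ 10.37

Step 2: From AB = 12, AQ = 9, BQ = 15, by the inverse law of cosines:
  cos(∠BAQ) = (AB² + AQ² - BQ²) / (2·AB·AQ)
  ∠BAQ = 90°

Step 3: From BA = 12, BQ = 15, AQ = 9, by the inverse law of cosines:
  cos(∠ABQ) = (BA² + BQ² - AQ²) / (2·BA·BQ)
  ∠ABQ = 36.87°

Step 4: From BQ = 15, BR = 13, QR = 12, by the inverse law of cosines:
  cos(∠QBR) = (BQ² + BR² - QR²) / (2·BQ·BR)
  ∠QBR = 50.13°

Step 5: From QA = 9, QB = 15, AB = 12, by the inverse law of cosines:
  cos(∠AQB) = (QA² + QB² - AB²) / (2·QA·QB)
  ∠AQB = 53.13°

Step 6: From QB = 15, QR = 12, BR = 13, by the inverse law of cosines:
  cos(∠BQR) = (QB² + QR² - BR²) / (2·QB·QR)
  ∠BQR = 56.25°

Step 7: From RB = 13, RQ = 12, BQ = 15, by the inverse law of cosines:
  cos(∠BRQ) = (RB² + RQ² - BQ²) / (2·RB·RQ)
  ∠BRQ = 73.62°

Step 8: From RB = 13, RD = 10.37, BD = 14, by the inverse law of cosines:
  cos(∠BRD) = (RB² + RD² - BD²) / (2·RB·RD)
  ∠BRD = 72.61°

Step 9: From DB = 14, DR = 10.37, BR = 13, by the inverse law of cosines:
  cos(∠BDR) = (DB² + DR² - BR²) / (2·DB·DR)
  ∠BDR = 62.39°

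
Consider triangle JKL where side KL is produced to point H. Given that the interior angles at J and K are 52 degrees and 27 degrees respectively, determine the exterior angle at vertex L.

The interior angle at L is 180 - 52 - 27 = 101 degrees.
The exterior angle and interior angle at L are supplementary:
Exterior angle = 180 - 101 = 79 degrees.

79 degrees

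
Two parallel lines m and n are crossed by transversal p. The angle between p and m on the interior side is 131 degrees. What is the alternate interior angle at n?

Alternate interior angles are equal: 131 degrees.

131 degrees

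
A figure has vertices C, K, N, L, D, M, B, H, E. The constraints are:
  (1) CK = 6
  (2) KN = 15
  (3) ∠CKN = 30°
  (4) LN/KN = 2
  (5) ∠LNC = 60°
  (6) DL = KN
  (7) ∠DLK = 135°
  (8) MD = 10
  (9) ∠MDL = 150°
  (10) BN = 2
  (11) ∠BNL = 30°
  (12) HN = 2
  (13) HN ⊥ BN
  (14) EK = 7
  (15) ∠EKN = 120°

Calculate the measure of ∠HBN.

Step 1: By the law of cosines on triangle BNH: BH² = 2² + 2² − 2·2·2·cos(90°) = 8, so BH = 2·√2.
Step 2: By the inverse law of cosines on triangle HBN: cos(∠HBN) = ((2·√2)² + 2² − 2²) / (2·2·√2·2) = 8/11.31 = 0.7071, so ∠HBN = 45°.

Therefore, the measure of angle ∠HBN = 45°.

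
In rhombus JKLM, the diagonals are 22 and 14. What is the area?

Area of a rhombus = (d1 * d2) / 2
Area = (22 * 14) / 2
Area = 308 / 2
Area = 154

154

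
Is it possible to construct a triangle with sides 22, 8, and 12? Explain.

Check the triangle inequality: 8 + 12 = 20 ≤ 22.
Since the sum of two sides does not exceed the third, no triangle can be formed.

No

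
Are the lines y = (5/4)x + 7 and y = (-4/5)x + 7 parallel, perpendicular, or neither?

Slope of line 1: m1 = 5/4
Slope of line 2: m2 = -4/5
m1 * m2 = (5/4) * (-4/5) = -1 = -1, so the lines are perpendicular.

Perpendicular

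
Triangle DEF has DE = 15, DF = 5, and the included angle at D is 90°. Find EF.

The included angle is 90°, so the triangle is right-angled at D. The opposite side EF is the hypotenuse.
By the Pythagorean theorem: EF = sqrt(15^2 + 5^2) = sqrt(250) = 5*sqrt(10).

5*sqrt(10)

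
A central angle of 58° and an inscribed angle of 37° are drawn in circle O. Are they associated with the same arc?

By the inscribed angle theorem, the inscribed angle for a central angle of 58° should be 58° / 2 = 29°.
The given inscribed angle is 37°, which does not equal 29°.
Therefore, no, they do not correspond to the same arc.

No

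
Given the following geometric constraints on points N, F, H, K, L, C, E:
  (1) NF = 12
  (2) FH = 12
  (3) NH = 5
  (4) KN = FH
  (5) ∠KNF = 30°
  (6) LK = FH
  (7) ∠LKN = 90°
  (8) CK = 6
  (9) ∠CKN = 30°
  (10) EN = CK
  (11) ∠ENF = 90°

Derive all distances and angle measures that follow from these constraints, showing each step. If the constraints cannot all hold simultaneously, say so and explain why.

The constraints are consistent.

From the given relations:
  KN = FH = 12
  LK = FH = 12
  EN = CK = 6

Step 1: From NK = 12, KL = 12, and ∠NKL = 90°, by the law of cosines:
  NL² = NK² + KL² - 2·NK·KL·cos(90°) = 144 + 144 - 0 = 288
  NL = 12·√2

Step 2: From NK = 12, KC = 6, and ∠NKC = 30°, by the law of cosines:
  NC² = NK² + KC² - 2·NK·KC·cos(30°) = 144 + 36 - 124.7 = 55.29
  NC ≈ 7.44

Step 3: From FN = 12, NK = 12, and ∠FNK = 30°, by the law of cosines:
  FK² = FN² + NK² - 2·FN·NK·cos(30°) = 144 + 144 - 249.4 = 38.58
  FK ≈ 6.21

Step 4: From FN = 12, NE = 6, and ∠FNE = 90°, by the law of cosines:
  FE² = FN² + NE² - 2·FN·NE·cos(90°) = 144 + 36 - 0 = 180
  FE = 6·√5

Step 5: From NF = 12, NH = 5, FH = 12, by the inverse law of cosines:
  cos(∠FNH) = (NF² + NH² - FH²) / (2·NF·NH)
  ∠FNH = 77.98°

Step 6: From FH = 12, FN = 12, HN = 5, by the inverse law of cosines:
  cos(∠HFN) = (FH² + FN² - HN²) / (2·FH·FN)
  ∠HFN = 24.05°

Step 7: From HF = 12, HN = 5, FN = 12, by the inverse law of cosines:
  cos(∠FHN) = (HF² + HN² - FN²) / (2·HF·HN)
  ∠FHN = 77.98°

Step 8: From NC = 7.44, NK = 12, CK = 6, by the inverse law of cosines:
  cos(∠CNK) = (NC² + NK² - CK²) / (2·NC·NK)
  ∠CNK = 23.79°

Step 9: From NK = 12, NL = 12·√2, KL = 12, by the inverse law of cosines:
  cos(∠KNL) = (NK² + NL² - KL²) / (2·NK·NL)
  ∠KNL = 45°

Step 10: From FE = 6·√5, FN = 12, EN = 6, by the inverse law of cosines:
  cos(∠EFN) = (FE² + FN² - EN²) / (2·FE·FN)
  ∠EFN = 26.57°

Step 11: From FK = 6.21, FN = 12, KN = 12, by the inverse law of cosines:
  cos(∠KFN) = (FK² + FN² - KN²) / (2·FK·FN)
  ∠KFN = 75°

Step 12: From KF = 6.21, KN = 12, FN = 12, by the inverse law of cosines:
  cos(∠FKN) = (KF² + KN² - FN²) / (2·KF·KN)
  ∠FKN = 75°

Step 13: From LK = 12, LN = 12·√2, KN = 12, by the inverse law of cosines:
  cos(∠KLN) = (LK² + LN² - KN²) / (2·LK·LN)
  ∠KLN = 45°

Step 14: From CK = 6, CN = 7.44, KN = 12, by the inverse law of cosines:
  cos(∠KCN) = (CK² + CN² - KN²) / (2·CK·CN)
  ∠KCN = 126.21°

Step 15: From EF = 6·√5, EN = 6, FN = 12, by the inverse law of cosines:
  cos(∠FEN) = (EF² + EN² - FN²) / (2·EF·EN)
  ∠FEN = 63.43°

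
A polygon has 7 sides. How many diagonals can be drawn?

Total line segments between 7 vertices = C(7,2) = 21.
Subtract the 7 sides: 21 - 7 = 14 diagonals.

14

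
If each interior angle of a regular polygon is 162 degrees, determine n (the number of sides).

Each interior angle of a regular n-gon is (n - 2) * 180 / n.
Setting this equal to 162:
(n - 2) * 180 / n = 162
Each exterior angle = 180 - 162 = 18 degrees.
Since exterior angles sum to 360: n = 360 / 18 = 20.

20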